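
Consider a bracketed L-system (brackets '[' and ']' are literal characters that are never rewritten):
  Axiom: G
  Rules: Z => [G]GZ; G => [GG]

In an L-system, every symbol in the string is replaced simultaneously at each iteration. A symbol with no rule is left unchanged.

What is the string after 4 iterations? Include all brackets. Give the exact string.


Answer: [[[[GG][GG]][[GG][GG]]][[[GG][GG]][[GG][GG]]]]

Derivation:
Step 0: G
Step 1: [GG]
Step 2: [[GG][GG]]
Step 3: [[[GG][GG]][[GG][GG]]]
Step 4: [[[[GG][GG]][[GG][GG]]][[[GG][GG]][[GG][GG]]]]


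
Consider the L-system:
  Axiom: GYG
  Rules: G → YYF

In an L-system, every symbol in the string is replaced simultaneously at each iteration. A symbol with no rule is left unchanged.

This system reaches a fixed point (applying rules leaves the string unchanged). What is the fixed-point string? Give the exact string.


Answer: YYFYYYF

Derivation:
Step 0: GYG
Step 1: YYFYYYF
Step 2: YYFYYYF  (unchanged — fixed point at step 1)


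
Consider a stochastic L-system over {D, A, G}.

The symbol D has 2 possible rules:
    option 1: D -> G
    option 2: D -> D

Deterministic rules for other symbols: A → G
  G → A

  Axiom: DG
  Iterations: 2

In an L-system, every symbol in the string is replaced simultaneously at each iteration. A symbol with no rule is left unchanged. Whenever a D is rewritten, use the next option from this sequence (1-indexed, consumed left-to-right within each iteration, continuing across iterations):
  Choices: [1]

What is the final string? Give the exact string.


Step 0: DG
Step 1: GA  (used choices [1])
Step 2: AG  (used choices [])

Answer: AG


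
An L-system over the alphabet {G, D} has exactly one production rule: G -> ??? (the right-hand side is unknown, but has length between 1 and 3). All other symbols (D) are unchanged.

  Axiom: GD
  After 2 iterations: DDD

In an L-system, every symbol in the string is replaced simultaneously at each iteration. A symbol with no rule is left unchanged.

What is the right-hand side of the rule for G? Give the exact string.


Answer: DD

Derivation:
Trying G -> DD:
  Step 0: GD
  Step 1: DDD
  Step 2: DDD
Matches the given result.


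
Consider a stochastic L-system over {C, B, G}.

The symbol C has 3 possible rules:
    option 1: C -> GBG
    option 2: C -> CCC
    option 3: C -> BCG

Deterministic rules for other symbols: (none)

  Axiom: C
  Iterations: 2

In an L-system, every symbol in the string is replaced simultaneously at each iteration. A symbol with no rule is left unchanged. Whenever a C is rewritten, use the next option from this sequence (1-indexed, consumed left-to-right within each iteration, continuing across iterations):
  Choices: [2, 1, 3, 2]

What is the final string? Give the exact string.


Step 0: C
Step 1: CCC  (used choices [2])
Step 2: GBGBCGCCC  (used choices [1, 3, 2])

Answer: GBGBCGCCC


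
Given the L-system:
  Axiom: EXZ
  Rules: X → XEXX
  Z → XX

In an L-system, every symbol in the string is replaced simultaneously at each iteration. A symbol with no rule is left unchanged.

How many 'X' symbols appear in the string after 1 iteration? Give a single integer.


Answer: 5

Derivation:
Step 0: EXZ  (1 'X')
Step 1: EXEXXXX  (5 'X')


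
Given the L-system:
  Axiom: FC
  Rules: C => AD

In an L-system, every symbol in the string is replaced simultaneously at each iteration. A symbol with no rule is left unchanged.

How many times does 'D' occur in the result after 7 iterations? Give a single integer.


Step 0: FC  (0 'D')
Step 1: FAD  (1 'D')
Step 2: FAD  (1 'D')
Step 3: FAD  (1 'D')
Step 4: FAD  (1 'D')
Step 5: FAD  (1 'D')
Step 6: FAD  (1 'D')
Step 7: FAD  (1 'D')

Answer: 1


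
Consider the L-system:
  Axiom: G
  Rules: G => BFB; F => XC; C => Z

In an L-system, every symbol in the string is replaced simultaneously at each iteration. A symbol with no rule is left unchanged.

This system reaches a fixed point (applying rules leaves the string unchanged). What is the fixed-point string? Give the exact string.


Answer: BXZB

Derivation:
Step 0: G
Step 1: BFB
Step 2: BXCB
Step 3: BXZB
Step 4: BXZB  (unchanged — fixed point at step 3)


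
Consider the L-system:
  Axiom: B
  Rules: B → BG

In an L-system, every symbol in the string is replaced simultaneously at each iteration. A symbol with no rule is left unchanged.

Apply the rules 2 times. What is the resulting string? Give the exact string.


Step 0: B
Step 1: BG
Step 2: BGG

Answer: BGG


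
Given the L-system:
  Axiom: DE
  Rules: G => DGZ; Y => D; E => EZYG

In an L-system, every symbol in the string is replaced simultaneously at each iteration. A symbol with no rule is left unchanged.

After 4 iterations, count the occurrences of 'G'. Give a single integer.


Step 0: DE  (0 'G')
Step 1: DEZYG  (1 'G')
Step 2: DEZYGZDDGZ  (2 'G')
Step 3: DEZYGZDDGZZDDDGZZ  (3 'G')
Step 4: DEZYGZDDGZZDDDGZZZDDDDGZZZ  (4 'G')

Answer: 4


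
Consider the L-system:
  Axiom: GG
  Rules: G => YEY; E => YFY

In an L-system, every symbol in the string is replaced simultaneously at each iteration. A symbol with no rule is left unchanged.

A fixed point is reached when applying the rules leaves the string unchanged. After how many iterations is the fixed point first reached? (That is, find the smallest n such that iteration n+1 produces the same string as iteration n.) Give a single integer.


Step 0: GG
Step 1: YEYYEY
Step 2: YYFYYYYFYY
Step 3: YYFYYYYFYY  (unchanged — fixed point at step 2)

Answer: 2


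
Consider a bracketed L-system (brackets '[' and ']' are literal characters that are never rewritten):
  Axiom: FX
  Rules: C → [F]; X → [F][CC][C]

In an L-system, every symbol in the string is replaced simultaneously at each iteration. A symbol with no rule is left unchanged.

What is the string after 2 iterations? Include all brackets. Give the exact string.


Step 0: FX
Step 1: F[F][CC][C]
Step 2: F[F][[F][F]][[F]]

Answer: F[F][[F][F]][[F]]


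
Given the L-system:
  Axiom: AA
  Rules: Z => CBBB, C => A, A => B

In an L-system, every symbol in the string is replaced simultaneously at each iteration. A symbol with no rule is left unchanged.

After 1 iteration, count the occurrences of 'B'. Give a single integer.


Answer: 2

Derivation:
Step 0: AA  (0 'B')
Step 1: BB  (2 'B')


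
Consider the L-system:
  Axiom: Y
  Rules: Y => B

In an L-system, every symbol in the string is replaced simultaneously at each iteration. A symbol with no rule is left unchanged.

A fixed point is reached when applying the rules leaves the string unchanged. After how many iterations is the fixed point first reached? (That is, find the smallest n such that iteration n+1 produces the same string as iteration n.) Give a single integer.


Answer: 1

Derivation:
Step 0: Y
Step 1: B
Step 2: B  (unchanged — fixed point at step 1)


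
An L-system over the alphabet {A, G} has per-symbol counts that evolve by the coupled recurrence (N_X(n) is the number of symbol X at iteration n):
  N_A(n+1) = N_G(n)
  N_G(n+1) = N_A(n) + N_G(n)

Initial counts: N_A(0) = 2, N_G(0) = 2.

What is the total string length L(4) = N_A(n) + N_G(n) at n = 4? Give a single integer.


Answer: 26

Derivation:
Step 0: N_A=2, N_G=2, L=4
Step 1: N_A=2, N_G=4, L=6
Step 2: N_A=4, N_G=6, L=10
Step 3: N_A=6, N_G=10, L=16
Step 4: N_A=10, N_G=16, L=26


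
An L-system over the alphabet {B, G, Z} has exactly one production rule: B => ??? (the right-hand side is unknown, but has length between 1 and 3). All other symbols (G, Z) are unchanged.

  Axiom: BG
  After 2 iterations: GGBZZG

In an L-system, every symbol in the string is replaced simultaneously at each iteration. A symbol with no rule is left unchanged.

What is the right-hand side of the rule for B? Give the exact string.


Answer: GBZ

Derivation:
Trying B => GBZ:
  Step 0: BG
  Step 1: GBZG
  Step 2: GGBZZG
Matches the given result.


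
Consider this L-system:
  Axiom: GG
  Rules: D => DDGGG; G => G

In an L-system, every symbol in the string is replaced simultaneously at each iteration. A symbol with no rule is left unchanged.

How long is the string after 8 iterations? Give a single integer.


Step 0: length = 2
Step 1: length = 2
Step 2: length = 2
Step 3: length = 2
Step 4: length = 2
Step 5: length = 2
Step 6: length = 2
Step 7: length = 2
Step 8: length = 2

Answer: 2


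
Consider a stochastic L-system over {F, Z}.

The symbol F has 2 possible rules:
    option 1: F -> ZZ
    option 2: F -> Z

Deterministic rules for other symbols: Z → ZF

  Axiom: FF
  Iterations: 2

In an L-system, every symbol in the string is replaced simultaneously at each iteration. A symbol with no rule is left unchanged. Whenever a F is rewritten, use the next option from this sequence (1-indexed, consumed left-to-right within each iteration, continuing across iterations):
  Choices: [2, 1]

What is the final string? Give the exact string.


Step 0: FF
Step 1: ZZZ  (used choices [2, 1])
Step 2: ZFZFZF  (used choices [])

Answer: ZFZFZF


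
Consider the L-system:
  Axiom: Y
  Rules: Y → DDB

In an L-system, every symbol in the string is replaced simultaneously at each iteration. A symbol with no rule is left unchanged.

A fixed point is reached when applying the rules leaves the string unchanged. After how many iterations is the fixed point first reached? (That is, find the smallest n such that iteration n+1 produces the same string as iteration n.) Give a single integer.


Answer: 1

Derivation:
Step 0: Y
Step 1: DDB
Step 2: DDB  (unchanged — fixed point at step 1)


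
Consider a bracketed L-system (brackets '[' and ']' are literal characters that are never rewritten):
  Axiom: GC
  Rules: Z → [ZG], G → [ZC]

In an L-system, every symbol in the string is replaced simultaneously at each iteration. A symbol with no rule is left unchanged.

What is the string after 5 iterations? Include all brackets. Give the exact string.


Answer: [[[[[ZG][ZC]][[ZG]C]][[[ZG][ZC]]C]]C]C

Derivation:
Step 0: GC
Step 1: [ZC]C
Step 2: [[ZG]C]C
Step 3: [[[ZG][ZC]]C]C
Step 4: [[[[ZG][ZC]][[ZG]C]]C]C
Step 5: [[[[[ZG][ZC]][[ZG]C]][[[ZG][ZC]]C]]C]C


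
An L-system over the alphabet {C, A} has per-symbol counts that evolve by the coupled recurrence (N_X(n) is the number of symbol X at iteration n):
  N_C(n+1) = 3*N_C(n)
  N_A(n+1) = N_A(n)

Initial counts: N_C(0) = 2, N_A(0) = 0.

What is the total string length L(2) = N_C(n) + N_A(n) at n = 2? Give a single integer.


Step 0: N_C=2, N_A=0, L=2
Step 1: N_C=6, N_A=0, L=6
Step 2: N_C=18, N_A=0, L=18

Answer: 18


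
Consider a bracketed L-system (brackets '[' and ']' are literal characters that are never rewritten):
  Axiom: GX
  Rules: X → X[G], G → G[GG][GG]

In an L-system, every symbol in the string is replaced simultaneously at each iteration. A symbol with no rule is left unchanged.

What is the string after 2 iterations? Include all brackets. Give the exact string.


Step 0: GX
Step 1: G[GG][GG]X[G]
Step 2: G[GG][GG][G[GG][GG]G[GG][GG]][G[GG][GG]G[GG][GG]]X[G][G[GG][GG]]

Answer: G[GG][GG][G[GG][GG]G[GG][GG]][G[GG][GG]G[GG][GG]]X[G][G[GG][GG]]


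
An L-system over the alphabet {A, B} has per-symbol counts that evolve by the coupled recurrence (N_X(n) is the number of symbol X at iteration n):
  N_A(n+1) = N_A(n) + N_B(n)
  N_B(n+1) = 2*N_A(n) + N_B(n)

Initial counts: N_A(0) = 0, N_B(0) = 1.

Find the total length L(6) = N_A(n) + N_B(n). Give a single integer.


Answer: 169

Derivation:
Step 0: N_A=0, N_B=1, L=1
Step 1: N_A=1, N_B=1, L=2
Step 2: N_A=2, N_B=3, L=5
Step 3: N_A=5, N_B=7, L=12
Step 4: N_A=12, N_B=17, L=29
Step 5: N_A=29, N_B=41, L=70
Step 6: N_A=70, N_B=99, L=169


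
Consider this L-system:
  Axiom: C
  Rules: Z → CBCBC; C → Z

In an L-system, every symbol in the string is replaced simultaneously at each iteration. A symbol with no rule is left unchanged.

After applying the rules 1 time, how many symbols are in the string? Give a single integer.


Step 0: length = 1
Step 1: length = 1

Answer: 1


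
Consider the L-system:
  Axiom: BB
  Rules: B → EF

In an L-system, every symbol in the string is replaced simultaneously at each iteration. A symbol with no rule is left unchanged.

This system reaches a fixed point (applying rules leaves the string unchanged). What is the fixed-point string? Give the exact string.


Answer: EFEF

Derivation:
Step 0: BB
Step 1: EFEF
Step 2: EFEF  (unchanged — fixed point at step 1)


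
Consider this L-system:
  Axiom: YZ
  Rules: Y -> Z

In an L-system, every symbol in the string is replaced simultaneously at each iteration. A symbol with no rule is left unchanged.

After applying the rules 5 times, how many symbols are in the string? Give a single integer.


Step 0: length = 2
Step 1: length = 2
Step 2: length = 2
Step 3: length = 2
Step 4: length = 2
Step 5: length = 2

Answer: 2


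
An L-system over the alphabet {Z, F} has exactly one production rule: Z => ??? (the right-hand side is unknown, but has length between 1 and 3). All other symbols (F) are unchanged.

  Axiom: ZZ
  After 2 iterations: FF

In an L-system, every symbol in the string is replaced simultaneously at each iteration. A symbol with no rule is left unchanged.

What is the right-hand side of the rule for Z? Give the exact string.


Trying Z => F:
  Step 0: ZZ
  Step 1: FF
  Step 2: FF
Matches the given result.

Answer: F


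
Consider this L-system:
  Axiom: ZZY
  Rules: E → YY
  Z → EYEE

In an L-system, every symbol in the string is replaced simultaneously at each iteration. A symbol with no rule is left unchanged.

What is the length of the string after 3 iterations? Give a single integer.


Step 0: length = 3
Step 1: length = 9
Step 2: length = 15
Step 3: length = 15

Answer: 15


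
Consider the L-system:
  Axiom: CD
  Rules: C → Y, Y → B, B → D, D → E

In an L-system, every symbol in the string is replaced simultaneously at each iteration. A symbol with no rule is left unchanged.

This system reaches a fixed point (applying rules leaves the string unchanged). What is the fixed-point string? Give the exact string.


Answer: EE

Derivation:
Step 0: CD
Step 1: YE
Step 2: BE
Step 3: DE
Step 4: EE
Step 5: EE  (unchanged — fixed point at step 4)


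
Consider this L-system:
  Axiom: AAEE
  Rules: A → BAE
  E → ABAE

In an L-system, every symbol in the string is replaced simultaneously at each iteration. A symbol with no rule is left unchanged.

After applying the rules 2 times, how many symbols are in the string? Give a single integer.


Answer: 38

Derivation:
Step 0: length = 4
Step 1: length = 14
Step 2: length = 38


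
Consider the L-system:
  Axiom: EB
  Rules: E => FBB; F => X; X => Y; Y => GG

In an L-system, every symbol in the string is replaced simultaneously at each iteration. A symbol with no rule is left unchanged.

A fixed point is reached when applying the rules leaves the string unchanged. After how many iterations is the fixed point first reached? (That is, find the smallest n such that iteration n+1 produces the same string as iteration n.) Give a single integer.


Answer: 4

Derivation:
Step 0: EB
Step 1: FBBB
Step 2: XBBB
Step 3: YBBB
Step 4: GGBBB
Step 5: GGBBB  (unchanged — fixed point at step 4)


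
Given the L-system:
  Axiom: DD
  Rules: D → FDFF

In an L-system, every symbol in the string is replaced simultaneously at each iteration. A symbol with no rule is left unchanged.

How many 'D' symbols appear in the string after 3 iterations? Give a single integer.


Step 0: DD  (2 'D')
Step 1: FDFFFDFF  (2 'D')
Step 2: FFDFFFFFFDFFFF  (2 'D')
Step 3: FFFDFFFFFFFFFDFFFFFF  (2 'D')

Answer: 2


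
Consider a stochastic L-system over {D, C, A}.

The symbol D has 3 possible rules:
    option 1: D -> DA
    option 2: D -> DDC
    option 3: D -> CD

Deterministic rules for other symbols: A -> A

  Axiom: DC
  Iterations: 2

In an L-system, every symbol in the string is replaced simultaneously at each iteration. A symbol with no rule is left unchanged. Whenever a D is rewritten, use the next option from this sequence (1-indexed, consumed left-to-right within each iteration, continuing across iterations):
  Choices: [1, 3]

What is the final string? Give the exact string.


Answer: CDAC

Derivation:
Step 0: DC
Step 1: DAC  (used choices [1])
Step 2: CDAC  (used choices [3])


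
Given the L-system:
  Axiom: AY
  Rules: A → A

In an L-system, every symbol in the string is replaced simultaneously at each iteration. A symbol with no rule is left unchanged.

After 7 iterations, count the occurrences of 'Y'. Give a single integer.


Step 0: AY  (1 'Y')
Step 1: AY  (1 'Y')
Step 2: AY  (1 'Y')
Step 3: AY  (1 'Y')
Step 4: AY  (1 'Y')
Step 5: AY  (1 'Y')
Step 6: AY  (1 'Y')
Step 7: AY  (1 'Y')

Answer: 1


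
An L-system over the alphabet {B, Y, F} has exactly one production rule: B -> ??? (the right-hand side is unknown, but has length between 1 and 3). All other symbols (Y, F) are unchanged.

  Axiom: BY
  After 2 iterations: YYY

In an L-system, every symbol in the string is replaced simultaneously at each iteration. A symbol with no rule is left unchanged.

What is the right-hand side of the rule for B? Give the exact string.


Answer: YY

Derivation:
Trying B -> YY:
  Step 0: BY
  Step 1: YYY
  Step 2: YYY
Matches the given result.


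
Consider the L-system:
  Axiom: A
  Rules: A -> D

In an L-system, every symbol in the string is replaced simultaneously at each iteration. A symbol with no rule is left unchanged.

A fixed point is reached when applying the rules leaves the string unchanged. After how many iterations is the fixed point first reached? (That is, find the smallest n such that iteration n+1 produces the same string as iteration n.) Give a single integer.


Step 0: A
Step 1: D
Step 2: D  (unchanged — fixed point at step 1)

Answer: 1


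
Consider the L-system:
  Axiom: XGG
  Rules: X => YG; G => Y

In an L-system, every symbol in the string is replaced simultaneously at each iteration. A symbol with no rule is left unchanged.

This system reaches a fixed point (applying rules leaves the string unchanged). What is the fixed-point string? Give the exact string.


Answer: YYYY

Derivation:
Step 0: XGG
Step 1: YGYY
Step 2: YYYY
Step 3: YYYY  (unchanged — fixed point at step 2)


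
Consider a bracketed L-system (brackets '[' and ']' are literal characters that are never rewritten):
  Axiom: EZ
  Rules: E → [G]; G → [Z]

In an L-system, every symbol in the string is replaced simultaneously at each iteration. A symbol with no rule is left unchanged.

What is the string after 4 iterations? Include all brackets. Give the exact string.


Answer: [[Z]]Z

Derivation:
Step 0: EZ
Step 1: [G]Z
Step 2: [[Z]]Z
Step 3: [[Z]]Z
Step 4: [[Z]]Z


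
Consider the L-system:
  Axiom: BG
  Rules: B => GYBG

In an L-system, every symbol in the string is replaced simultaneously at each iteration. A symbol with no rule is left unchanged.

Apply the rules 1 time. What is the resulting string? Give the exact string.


Step 0: BG
Step 1: GYBGG

Answer: GYBGG


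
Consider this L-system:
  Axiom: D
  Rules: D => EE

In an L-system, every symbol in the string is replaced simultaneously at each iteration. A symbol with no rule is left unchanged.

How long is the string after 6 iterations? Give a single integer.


Answer: 2

Derivation:
Step 0: length = 1
Step 1: length = 2
Step 2: length = 2
Step 3: length = 2
Step 4: length = 2
Step 5: length = 2
Step 6: length = 2


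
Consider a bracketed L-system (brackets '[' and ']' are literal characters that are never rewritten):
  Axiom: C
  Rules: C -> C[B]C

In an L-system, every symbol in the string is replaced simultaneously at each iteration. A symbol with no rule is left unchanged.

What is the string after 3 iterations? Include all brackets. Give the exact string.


Answer: C[B]C[B]C[B]C[B]C[B]C[B]C[B]C

Derivation:
Step 0: C
Step 1: C[B]C
Step 2: C[B]C[B]C[B]C
Step 3: C[B]C[B]C[B]C[B]C[B]C[B]C[B]C


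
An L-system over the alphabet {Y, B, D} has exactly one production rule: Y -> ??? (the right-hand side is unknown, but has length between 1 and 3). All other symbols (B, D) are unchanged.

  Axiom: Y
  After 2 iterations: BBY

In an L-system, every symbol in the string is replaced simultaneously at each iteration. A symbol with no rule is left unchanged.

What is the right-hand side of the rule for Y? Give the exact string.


Answer: BY

Derivation:
Trying Y -> BY:
  Step 0: Y
  Step 1: BY
  Step 2: BBY
Matches the given result.


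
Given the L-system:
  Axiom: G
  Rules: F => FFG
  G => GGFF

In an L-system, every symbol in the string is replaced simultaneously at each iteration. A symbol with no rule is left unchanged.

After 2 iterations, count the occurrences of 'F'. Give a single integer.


Answer: 8

Derivation:
Step 0: G  (0 'F')
Step 1: GGFF  (2 'F')
Step 2: GGFFGGFFFFGFFG  (8 'F')


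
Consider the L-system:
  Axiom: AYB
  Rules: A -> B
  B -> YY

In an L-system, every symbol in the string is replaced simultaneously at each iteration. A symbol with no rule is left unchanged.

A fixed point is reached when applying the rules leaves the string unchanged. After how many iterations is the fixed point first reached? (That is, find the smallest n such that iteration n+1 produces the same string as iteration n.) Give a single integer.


Step 0: AYB
Step 1: BYYY
Step 2: YYYYY
Step 3: YYYYY  (unchanged — fixed point at step 2)

Answer: 2


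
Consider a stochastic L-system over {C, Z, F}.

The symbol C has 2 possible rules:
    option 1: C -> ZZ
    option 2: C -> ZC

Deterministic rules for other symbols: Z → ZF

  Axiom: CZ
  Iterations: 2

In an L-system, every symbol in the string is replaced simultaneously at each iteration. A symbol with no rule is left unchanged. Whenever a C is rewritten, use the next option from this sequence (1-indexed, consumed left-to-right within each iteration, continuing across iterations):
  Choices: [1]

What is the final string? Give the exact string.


Answer: ZFZFZFF

Derivation:
Step 0: CZ
Step 1: ZZZF  (used choices [1])
Step 2: ZFZFZFF  (used choices [])


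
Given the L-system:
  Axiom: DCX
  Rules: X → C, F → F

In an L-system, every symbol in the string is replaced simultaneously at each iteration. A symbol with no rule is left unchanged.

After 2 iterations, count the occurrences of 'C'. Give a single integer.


Step 0: DCX  (1 'C')
Step 1: DCC  (2 'C')
Step 2: DCC  (2 'C')

Answer: 2


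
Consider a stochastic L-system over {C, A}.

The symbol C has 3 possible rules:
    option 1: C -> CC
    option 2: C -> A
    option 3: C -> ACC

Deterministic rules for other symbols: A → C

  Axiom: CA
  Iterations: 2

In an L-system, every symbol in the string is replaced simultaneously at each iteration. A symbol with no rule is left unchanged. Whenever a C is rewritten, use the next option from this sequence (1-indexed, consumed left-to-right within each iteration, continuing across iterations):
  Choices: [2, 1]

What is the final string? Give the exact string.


Answer: CCC

Derivation:
Step 0: CA
Step 1: AC  (used choices [2])
Step 2: CCC  (used choices [1])


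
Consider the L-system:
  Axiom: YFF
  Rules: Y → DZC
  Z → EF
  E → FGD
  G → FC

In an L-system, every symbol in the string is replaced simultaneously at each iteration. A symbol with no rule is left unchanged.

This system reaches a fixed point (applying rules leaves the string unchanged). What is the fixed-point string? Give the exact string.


Answer: DFFCDFCFF

Derivation:
Step 0: YFF
Step 1: DZCFF
Step 2: DEFCFF
Step 3: DFGDFCFF
Step 4: DFFCDFCFF
Step 5: DFFCDFCFF  (unchanged — fixed point at step 4)


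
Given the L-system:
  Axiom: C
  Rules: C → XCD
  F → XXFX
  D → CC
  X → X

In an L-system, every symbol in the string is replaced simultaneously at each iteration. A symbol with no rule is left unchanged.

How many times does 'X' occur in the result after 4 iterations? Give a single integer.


Answer: 10

Derivation:
Step 0: C  (0 'X')
Step 1: XCD  (1 'X')
Step 2: XXCDCC  (2 'X')
Step 3: XXXCDCCXCDXCD  (5 'X')
Step 4: XXXXCDCCXCDXCDXXCDCCXXCDCC  (10 'X')


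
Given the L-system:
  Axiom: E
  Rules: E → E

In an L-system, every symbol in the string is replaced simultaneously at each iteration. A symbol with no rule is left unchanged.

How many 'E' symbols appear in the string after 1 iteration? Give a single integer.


Step 0: E  (1 'E')
Step 1: E  (1 'E')

Answer: 1


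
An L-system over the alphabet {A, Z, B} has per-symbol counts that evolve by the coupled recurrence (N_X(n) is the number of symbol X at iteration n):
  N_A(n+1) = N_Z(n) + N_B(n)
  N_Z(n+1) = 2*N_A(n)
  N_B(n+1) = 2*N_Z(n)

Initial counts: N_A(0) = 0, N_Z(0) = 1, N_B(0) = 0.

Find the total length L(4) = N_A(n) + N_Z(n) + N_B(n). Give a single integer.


Answer: 20

Derivation:
Step 0: N_A=0, N_Z=1, N_B=0, L=1
Step 1: N_A=1, N_Z=0, N_B=2, L=3
Step 2: N_A=2, N_Z=2, N_B=0, L=4
Step 3: N_A=2, N_Z=4, N_B=4, L=10
Step 4: N_A=8, N_Z=4, N_B=8, L=20


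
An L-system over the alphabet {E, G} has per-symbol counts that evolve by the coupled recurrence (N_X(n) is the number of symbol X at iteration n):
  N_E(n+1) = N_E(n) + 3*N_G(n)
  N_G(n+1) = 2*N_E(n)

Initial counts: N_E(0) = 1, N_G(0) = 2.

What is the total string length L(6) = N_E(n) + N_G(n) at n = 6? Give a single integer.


Step 0: N_E=1, N_G=2, L=3
Step 1: N_E=7, N_G=2, L=9
Step 2: N_E=13, N_G=14, L=27
Step 3: N_E=55, N_G=26, L=81
Step 4: N_E=133, N_G=110, L=243
Step 5: N_E=463, N_G=266, L=729
Step 6: N_E=1261, N_G=926, L=2187

Answer: 2187


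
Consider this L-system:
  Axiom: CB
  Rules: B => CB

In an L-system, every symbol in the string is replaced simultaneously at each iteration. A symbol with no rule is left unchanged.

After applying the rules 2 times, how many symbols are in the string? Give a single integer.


Answer: 4

Derivation:
Step 0: length = 2
Step 1: length = 3
Step 2: length = 4


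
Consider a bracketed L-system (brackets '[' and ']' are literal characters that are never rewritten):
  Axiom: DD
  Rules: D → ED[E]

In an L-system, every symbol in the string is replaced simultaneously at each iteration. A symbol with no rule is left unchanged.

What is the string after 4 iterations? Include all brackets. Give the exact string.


Answer: EEEED[E][E][E][E]EEEED[E][E][E][E]

Derivation:
Step 0: DD
Step 1: ED[E]ED[E]
Step 2: EED[E][E]EED[E][E]
Step 3: EEED[E][E][E]EEED[E][E][E]
Step 4: EEEED[E][E][E][E]EEEED[E][E][E][E]


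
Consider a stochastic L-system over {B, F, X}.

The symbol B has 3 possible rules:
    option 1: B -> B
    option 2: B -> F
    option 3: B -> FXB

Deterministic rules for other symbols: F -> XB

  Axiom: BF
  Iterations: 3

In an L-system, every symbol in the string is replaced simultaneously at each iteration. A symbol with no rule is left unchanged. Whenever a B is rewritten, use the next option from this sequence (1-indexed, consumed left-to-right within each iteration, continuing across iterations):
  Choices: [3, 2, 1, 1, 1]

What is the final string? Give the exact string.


Answer: XBXXBXB

Derivation:
Step 0: BF
Step 1: FXBXB  (used choices [3])
Step 2: XBXFXB  (used choices [2, 1])
Step 3: XBXXBXB  (used choices [1, 1])


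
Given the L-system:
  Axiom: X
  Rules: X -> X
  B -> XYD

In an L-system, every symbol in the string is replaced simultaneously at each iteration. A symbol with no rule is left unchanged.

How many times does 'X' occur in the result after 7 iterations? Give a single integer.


Step 0: X  (1 'X')
Step 1: X  (1 'X')
Step 2: X  (1 'X')
Step 3: X  (1 'X')
Step 4: X  (1 'X')
Step 5: X  (1 'X')
Step 6: X  (1 'X')
Step 7: X  (1 'X')

Answer: 1


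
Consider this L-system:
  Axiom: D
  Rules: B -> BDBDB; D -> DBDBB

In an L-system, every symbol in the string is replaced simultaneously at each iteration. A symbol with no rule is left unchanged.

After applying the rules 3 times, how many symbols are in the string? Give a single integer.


Step 0: length = 1
Step 1: length = 5
Step 2: length = 25
Step 3: length = 125

Answer: 125


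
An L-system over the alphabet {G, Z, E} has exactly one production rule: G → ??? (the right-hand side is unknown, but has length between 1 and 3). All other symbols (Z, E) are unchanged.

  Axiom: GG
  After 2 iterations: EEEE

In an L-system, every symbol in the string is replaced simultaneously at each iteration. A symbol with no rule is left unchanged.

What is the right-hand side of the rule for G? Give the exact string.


Answer: EE

Derivation:
Trying G → EE:
  Step 0: GG
  Step 1: EEEE
  Step 2: EEEE
Matches the given result.


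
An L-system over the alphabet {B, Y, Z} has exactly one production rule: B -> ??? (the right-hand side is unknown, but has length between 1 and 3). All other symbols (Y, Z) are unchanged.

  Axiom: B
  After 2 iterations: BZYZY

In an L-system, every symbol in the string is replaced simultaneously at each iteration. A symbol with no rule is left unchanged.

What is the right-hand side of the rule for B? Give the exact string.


Trying B -> BZY:
  Step 0: B
  Step 1: BZY
  Step 2: BZYZY
Matches the given result.

Answer: BZY


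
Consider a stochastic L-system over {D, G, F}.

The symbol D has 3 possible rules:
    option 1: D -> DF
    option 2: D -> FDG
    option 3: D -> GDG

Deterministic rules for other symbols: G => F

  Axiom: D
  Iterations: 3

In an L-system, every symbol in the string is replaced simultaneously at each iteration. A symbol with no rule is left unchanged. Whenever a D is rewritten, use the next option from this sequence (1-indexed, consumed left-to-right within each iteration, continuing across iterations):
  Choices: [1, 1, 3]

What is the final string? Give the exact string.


Answer: GDGFF

Derivation:
Step 0: D
Step 1: DF  (used choices [1])
Step 2: DFF  (used choices [1])
Step 3: GDGFF  (used choices [3])


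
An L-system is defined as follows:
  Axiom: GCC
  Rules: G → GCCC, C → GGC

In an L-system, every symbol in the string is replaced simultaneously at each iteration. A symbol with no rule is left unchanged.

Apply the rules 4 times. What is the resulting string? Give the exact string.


Answer: GCCCGGCGGCGGCGCCCGCCCGGCGCCCGCCCGGCGCCCGCCCGGCGCCCGGCGGCGGCGCCCGGCGGCGGCGCCCGCCCGGCGCCCGGCGGCGGCGCCCGGCGGCGGCGCCCGCCCGGCGCCCGGCGGCGGCGCCCGGCGGCGGCGCCCGCCCGGCGCCCGGCGGCGGCGCCCGCCCGGCGCCCGCCCGGCGCCCGCCCGGCGCCCGGCGGCGGCGCCCGCCCGGCGCCCGCCCGGCGCCCGCCCGGCGCCCGGCGGCGGCGCCCGGCGGCGGCGCCCGCCCGGCGCCCGGCGGCGGCGCCCGCCCGGCGCCCGCCCGGCGCCCGCCCGGCGCCCGGCGGCGGCGCCCGCCCGGCGCCCGCCCGGCGCCCGCCCGGCGCCCGGCGGCGGCGCCCGGCGGCGGCGCCCGCCCGGC

Derivation:
Step 0: GCC
Step 1: GCCCGGCGGC
Step 2: GCCCGGCGGCGGCGCCCGCCCGGCGCCCGCCCGGC
Step 3: GCCCGGCGGCGGCGCCCGCCCGGCGCCCGCCCGGCGCCCGCCCGGCGCCCGGCGGCGGCGCCCGGCGGCGGCGCCCGCCCGGCGCCCGGCGGCGGCGCCCGGCGGCGGCGCCCGCCCGGC
Step 4: GCCCGGCGGCGGCGCCCGCCCGGCGCCCGCCCGGCGCCCGCCCGGCGCCCGGCGGCGGCGCCCGGCGGCGGCGCCCGCCCGGCGCCCGGCGGCGGCGCCCGGCGGCGGCGCCCGCCCGGCGCCCGGCGGCGGCGCCCGGCGGCGGCGCCCGCCCGGCGCCCGGCGGCGGCGCCCGCCCGGCGCCCGCCCGGCGCCCGCCCGGCGCCCGGCGGCGGCGCCCGCCCGGCGCCCGCCCGGCGCCCGCCCGGCGCCCGGCGGCGGCGCCCGGCGGCGGCGCCCGCCCGGCGCCCGGCGGCGGCGCCCGCCCGGCGCCCGCCCGGCGCCCGCCCGGCGCCCGGCGGCGGCGCCCGCCCGGCGCCCGCCCGGCGCCCGCCCGGCGCCCGGCGGCGGCGCCCGGCGGCGGCGCCCGCCCGGC


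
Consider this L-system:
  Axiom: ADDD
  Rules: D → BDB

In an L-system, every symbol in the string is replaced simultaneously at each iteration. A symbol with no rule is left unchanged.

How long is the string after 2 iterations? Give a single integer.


Step 0: length = 4
Step 1: length = 10
Step 2: length = 16

Answer: 16


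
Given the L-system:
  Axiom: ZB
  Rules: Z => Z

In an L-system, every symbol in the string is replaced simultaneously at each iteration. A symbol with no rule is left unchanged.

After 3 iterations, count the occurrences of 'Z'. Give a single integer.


Step 0: ZB  (1 'Z')
Step 1: ZB  (1 'Z')
Step 2: ZB  (1 'Z')
Step 3: ZB  (1 'Z')

Answer: 1


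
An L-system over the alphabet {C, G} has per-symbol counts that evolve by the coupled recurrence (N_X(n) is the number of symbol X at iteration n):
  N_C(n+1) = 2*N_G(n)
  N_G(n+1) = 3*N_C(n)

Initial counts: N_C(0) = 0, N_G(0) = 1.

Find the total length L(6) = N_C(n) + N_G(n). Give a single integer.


Answer: 216

Derivation:
Step 0: N_C=0, N_G=1, L=1
Step 1: N_C=2, N_G=0, L=2
Step 2: N_C=0, N_G=6, L=6
Step 3: N_C=12, N_G=0, L=12
Step 4: N_C=0, N_G=36, L=36
Step 5: N_C=72, N_G=0, L=72
Step 6: N_C=0, N_G=216, L=216


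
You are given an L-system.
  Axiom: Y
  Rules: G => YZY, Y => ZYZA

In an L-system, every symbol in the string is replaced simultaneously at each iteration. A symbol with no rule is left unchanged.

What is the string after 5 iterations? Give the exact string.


Step 0: Y
Step 1: ZYZA
Step 2: ZZYZAZA
Step 3: ZZZYZAZAZA
Step 4: ZZZZYZAZAZAZA
Step 5: ZZZZZYZAZAZAZAZA

Answer: ZZZZZYZAZAZAZAZA


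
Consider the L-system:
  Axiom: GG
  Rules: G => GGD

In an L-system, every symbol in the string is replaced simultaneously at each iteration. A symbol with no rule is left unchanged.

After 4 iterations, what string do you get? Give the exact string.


Step 0: GG
Step 1: GGDGGD
Step 2: GGDGGDDGGDGGDD
Step 3: GGDGGDDGGDGGDDDGGDGGDDGGDGGDDD
Step 4: GGDGGDDGGDGGDDDGGDGGDDGGDGGDDDDGGDGGDDGGDGGDDDGGDGGDDGGDGGDDDD

Answer: GGDGGDDGGDGGDDDGGDGGDDGGDGGDDDDGGDGGDDGGDGGDDDGGDGGDDGGDGGDDDD


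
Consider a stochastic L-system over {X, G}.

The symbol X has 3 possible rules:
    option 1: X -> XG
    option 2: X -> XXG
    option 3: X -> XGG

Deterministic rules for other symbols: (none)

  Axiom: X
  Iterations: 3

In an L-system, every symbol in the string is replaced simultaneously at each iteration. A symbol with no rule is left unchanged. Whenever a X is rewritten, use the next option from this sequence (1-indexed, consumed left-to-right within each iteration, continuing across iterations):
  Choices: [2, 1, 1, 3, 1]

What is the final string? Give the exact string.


Step 0: X
Step 1: XXG  (used choices [2])
Step 2: XGXGG  (used choices [1, 1])
Step 3: XGGGXGGG  (used choices [3, 1])

Answer: XGGGXGGG


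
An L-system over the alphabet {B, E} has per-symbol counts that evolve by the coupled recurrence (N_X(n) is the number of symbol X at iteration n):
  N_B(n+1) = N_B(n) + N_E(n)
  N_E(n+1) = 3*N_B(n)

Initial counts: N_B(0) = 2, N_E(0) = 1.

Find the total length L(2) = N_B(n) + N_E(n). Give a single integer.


Answer: 18

Derivation:
Step 0: N_B=2, N_E=1, L=3
Step 1: N_B=3, N_E=6, L=9
Step 2: N_B=9, N_E=9, L=18


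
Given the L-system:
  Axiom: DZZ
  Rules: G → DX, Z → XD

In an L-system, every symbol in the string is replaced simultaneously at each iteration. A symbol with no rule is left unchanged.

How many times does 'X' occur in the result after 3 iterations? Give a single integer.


Step 0: DZZ  (0 'X')
Step 1: DXDXD  (2 'X')
Step 2: DXDXD  (2 'X')
Step 3: DXDXD  (2 'X')

Answer: 2


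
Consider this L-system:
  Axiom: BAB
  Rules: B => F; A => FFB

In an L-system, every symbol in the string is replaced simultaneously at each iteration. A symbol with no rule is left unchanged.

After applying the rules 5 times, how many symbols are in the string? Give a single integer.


Answer: 5

Derivation:
Step 0: length = 3
Step 1: length = 5
Step 2: length = 5
Step 3: length = 5
Step 4: length = 5
Step 5: length = 5


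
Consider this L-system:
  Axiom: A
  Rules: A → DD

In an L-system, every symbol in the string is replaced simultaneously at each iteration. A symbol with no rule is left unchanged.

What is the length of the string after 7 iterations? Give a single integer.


Answer: 2

Derivation:
Step 0: length = 1
Step 1: length = 2
Step 2: length = 2
Step 3: length = 2
Step 4: length = 2
Step 5: length = 2
Step 6: length = 2
Step 7: length = 2


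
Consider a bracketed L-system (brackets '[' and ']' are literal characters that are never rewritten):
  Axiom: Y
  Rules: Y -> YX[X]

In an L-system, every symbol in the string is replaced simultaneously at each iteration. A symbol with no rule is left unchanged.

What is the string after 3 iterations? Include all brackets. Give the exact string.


Step 0: Y
Step 1: YX[X]
Step 2: YX[X]X[X]
Step 3: YX[X]X[X]X[X]

Answer: YX[X]X[X]X[X]


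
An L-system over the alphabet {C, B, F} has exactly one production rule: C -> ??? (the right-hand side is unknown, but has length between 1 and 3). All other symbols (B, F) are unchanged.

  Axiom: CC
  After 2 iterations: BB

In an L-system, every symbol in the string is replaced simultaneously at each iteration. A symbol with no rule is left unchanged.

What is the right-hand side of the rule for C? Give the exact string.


Answer: B

Derivation:
Trying C -> B:
  Step 0: CC
  Step 1: BB
  Step 2: BB
Matches the given result.


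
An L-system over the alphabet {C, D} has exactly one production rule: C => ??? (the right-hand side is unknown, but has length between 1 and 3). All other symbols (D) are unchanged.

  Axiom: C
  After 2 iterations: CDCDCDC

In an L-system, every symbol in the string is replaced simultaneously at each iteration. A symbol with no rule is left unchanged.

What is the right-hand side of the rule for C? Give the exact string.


Trying C => CDC:
  Step 0: C
  Step 1: CDC
  Step 2: CDCDCDC
Matches the given result.

Answer: CDC


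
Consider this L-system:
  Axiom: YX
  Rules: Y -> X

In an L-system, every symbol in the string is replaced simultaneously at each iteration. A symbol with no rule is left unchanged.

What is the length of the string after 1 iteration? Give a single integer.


Answer: 2

Derivation:
Step 0: length = 2
Step 1: length = 2


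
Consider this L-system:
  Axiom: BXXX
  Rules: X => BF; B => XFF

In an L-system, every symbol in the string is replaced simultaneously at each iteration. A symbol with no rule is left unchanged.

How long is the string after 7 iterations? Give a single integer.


Step 0: length = 4
Step 1: length = 9
Step 2: length = 16
Step 3: length = 21
Step 4: length = 28
Step 5: length = 33
Step 6: length = 40
Step 7: length = 45

Answer: 45


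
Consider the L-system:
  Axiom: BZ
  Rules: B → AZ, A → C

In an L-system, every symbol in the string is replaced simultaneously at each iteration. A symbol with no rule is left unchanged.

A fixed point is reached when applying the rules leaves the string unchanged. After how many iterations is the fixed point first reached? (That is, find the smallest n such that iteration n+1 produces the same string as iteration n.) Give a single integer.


Answer: 2

Derivation:
Step 0: BZ
Step 1: AZZ
Step 2: CZZ
Step 3: CZZ  (unchanged — fixed point at step 2)


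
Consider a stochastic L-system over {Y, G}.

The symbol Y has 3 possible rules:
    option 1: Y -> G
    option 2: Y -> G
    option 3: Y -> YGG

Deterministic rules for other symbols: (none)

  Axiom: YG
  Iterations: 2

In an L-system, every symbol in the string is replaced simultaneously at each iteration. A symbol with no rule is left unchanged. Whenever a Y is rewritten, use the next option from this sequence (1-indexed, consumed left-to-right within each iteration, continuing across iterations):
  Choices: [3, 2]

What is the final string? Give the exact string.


Step 0: YG
Step 1: YGGG  (used choices [3])
Step 2: GGGG  (used choices [2])

Answer: GGGG


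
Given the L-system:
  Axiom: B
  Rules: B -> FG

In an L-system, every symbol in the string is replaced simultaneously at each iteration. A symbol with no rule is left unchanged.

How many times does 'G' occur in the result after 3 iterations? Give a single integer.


Answer: 1

Derivation:
Step 0: B  (0 'G')
Step 1: FG  (1 'G')
Step 2: FG  (1 'G')
Step 3: FG  (1 'G')


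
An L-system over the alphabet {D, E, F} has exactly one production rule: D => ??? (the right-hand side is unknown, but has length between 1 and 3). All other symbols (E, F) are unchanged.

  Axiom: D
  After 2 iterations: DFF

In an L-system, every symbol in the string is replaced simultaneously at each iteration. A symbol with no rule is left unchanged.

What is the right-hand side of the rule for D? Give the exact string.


Trying D => DF:
  Step 0: D
  Step 1: DF
  Step 2: DFF
Matches the given result.

Answer: DF
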